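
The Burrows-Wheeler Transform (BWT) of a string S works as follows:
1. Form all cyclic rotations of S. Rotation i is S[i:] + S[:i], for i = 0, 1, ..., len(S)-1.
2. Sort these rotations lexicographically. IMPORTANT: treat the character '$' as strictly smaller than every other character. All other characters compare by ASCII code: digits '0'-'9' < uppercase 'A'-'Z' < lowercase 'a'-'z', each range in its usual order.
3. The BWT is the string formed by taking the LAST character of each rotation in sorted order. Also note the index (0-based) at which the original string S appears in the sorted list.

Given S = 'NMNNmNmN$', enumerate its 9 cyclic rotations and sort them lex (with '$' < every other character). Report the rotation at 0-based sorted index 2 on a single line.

All 9 rotations (rotation i = S[i:]+S[:i]):
  rot[0] = NMNNmNmN$
  rot[1] = MNNmNmN$N
  rot[2] = NNmNmN$NM
  rot[3] = NmNmN$NMN
  rot[4] = mNmN$NMNN
  rot[5] = NmN$NMNNm
  rot[6] = mN$NMNNmN
  rot[7] = N$NMNNmNm
  rot[8] = $NMNNmNmN
Sorted (with $ < everything):
  sorted[0] = $NMNNmNmN
  sorted[1] = MNNmNmN$N
  sorted[2] = N$NMNNmNm
  sorted[3] = NMNNmNmN$
  sorted[4] = NNmNmN$NM
  sorted[5] = NmN$NMNNm
  sorted[6] = NmNmN$NMN
  sorted[7] = mN$NMNNmN
  sorted[8] = mNmN$NMNN
sorted[2] = N$NMNNmNm

Answer: N$NMNNmNm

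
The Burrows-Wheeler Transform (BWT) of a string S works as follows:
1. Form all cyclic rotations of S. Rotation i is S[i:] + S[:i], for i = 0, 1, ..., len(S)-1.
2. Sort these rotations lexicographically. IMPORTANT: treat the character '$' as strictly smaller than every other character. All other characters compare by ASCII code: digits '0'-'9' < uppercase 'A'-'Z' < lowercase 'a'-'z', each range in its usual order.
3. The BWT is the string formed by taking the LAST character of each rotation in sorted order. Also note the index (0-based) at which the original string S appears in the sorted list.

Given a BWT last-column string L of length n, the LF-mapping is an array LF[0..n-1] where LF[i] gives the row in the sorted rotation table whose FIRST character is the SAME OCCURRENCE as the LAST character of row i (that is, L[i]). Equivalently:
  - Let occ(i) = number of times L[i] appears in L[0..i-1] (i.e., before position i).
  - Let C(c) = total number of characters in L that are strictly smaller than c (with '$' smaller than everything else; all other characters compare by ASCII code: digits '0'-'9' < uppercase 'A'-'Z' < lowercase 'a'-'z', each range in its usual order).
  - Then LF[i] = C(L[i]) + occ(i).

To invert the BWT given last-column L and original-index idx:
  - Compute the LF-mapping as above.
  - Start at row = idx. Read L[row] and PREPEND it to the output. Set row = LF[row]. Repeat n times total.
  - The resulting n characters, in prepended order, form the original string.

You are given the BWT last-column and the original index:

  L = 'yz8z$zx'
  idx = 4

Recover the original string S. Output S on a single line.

LF mapping: 3 4 1 5 0 6 2
Walk LF starting at row 4, prepending L[row]:
  step 1: row=4, L[4]='$', prepend. Next row=LF[4]=0
  step 2: row=0, L[0]='y', prepend. Next row=LF[0]=3
  step 3: row=3, L[3]='z', prepend. Next row=LF[3]=5
  step 4: row=5, L[5]='z', prepend. Next row=LF[5]=6
  step 5: row=6, L[6]='x', prepend. Next row=LF[6]=2
  step 6: row=2, L[2]='8', prepend. Next row=LF[2]=1
  step 7: row=1, L[1]='z', prepend. Next row=LF[1]=4
Reversed output: z8xzzy$

Answer: z8xzzy$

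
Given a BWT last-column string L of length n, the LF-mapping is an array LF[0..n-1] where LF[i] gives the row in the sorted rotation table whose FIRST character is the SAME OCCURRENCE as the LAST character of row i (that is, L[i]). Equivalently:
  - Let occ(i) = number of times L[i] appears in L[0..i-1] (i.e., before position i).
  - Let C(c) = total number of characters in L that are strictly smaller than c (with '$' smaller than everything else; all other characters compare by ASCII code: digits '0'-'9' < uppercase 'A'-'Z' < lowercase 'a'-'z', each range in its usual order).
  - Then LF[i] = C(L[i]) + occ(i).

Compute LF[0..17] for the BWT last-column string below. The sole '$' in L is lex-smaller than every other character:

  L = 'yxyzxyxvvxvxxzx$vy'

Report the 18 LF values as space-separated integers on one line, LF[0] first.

Answer: 12 5 13 16 6 14 7 1 2 8 3 9 10 17 11 0 4 15

Derivation:
Char counts: '$':1, 'v':4, 'x':7, 'y':4, 'z':2
C (first-col start): C('$')=0, C('v')=1, C('x')=5, C('y')=12, C('z')=16
L[0]='y': occ=0, LF[0]=C('y')+0=12+0=12
L[1]='x': occ=0, LF[1]=C('x')+0=5+0=5
L[2]='y': occ=1, LF[2]=C('y')+1=12+1=13
L[3]='z': occ=0, LF[3]=C('z')+0=16+0=16
L[4]='x': occ=1, LF[4]=C('x')+1=5+1=6
L[5]='y': occ=2, LF[5]=C('y')+2=12+2=14
L[6]='x': occ=2, LF[6]=C('x')+2=5+2=7
L[7]='v': occ=0, LF[7]=C('v')+0=1+0=1
L[8]='v': occ=1, LF[8]=C('v')+1=1+1=2
L[9]='x': occ=3, LF[9]=C('x')+3=5+3=8
L[10]='v': occ=2, LF[10]=C('v')+2=1+2=3
L[11]='x': occ=4, LF[11]=C('x')+4=5+4=9
L[12]='x': occ=5, LF[12]=C('x')+5=5+5=10
L[13]='z': occ=1, LF[13]=C('z')+1=16+1=17
L[14]='x': occ=6, LF[14]=C('x')+6=5+6=11
L[15]='$': occ=0, LF[15]=C('$')+0=0+0=0
L[16]='v': occ=3, LF[16]=C('v')+3=1+3=4
L[17]='y': occ=3, LF[17]=C('y')+3=12+3=15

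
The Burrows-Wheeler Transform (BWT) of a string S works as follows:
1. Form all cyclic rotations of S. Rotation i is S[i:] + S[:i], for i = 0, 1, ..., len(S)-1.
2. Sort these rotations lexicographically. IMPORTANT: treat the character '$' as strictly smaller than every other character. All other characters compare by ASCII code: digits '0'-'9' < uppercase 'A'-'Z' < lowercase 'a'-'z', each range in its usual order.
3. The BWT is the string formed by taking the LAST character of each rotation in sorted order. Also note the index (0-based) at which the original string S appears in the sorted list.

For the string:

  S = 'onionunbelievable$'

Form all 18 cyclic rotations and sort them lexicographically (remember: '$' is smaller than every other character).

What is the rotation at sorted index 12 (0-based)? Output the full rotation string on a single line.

All 18 rotations (rotation i = S[i:]+S[:i]):
  rot[0] = onionunbelievable$
  rot[1] = nionunbelievable$o
  rot[2] = ionunbelievable$on
  rot[3] = onunbelievable$oni
  rot[4] = nunbelievable$onio
  rot[5] = unbelievable$onion
  rot[6] = nbelievable$onionu
  rot[7] = believable$onionun
  rot[8] = elievable$onionunb
  rot[9] = lievable$onionunbe
  rot[10] = ievable$onionunbel
  rot[11] = evable$onionunbeli
  rot[12] = vable$onionunbelie
  rot[13] = able$onionunbeliev
  rot[14] = ble$onionunbelieva
  rot[15] = le$onionunbelievab
  rot[16] = e$onionunbelievabl
  rot[17] = $onionunbelievable
Sorted (with $ < everything):
  sorted[0] = $onionunbelievable
  sorted[1] = able$onionunbeliev
  sorted[2] = believable$onionun
  sorted[3] = ble$onionunbelieva
  sorted[4] = e$onionunbelievabl
  sorted[5] = elievable$onionunb
  sorted[6] = evable$onionunbeli
  sorted[7] = ievable$onionunbel
  sorted[8] = ionunbelievable$on
  sorted[9] = le$onionunbelievab
  sorted[10] = lievable$onionunbe
  sorted[11] = nbelievable$onionu
  sorted[12] = nionunbelievable$o
  sorted[13] = nunbelievable$onio
  sorted[14] = onionunbelievable$
  sorted[15] = onunbelievable$oni
  sorted[16] = unbelievable$onion
  sorted[17] = vable$onionunbelie
sorted[12] = nionunbelievable$o

Answer: nionunbelievable$o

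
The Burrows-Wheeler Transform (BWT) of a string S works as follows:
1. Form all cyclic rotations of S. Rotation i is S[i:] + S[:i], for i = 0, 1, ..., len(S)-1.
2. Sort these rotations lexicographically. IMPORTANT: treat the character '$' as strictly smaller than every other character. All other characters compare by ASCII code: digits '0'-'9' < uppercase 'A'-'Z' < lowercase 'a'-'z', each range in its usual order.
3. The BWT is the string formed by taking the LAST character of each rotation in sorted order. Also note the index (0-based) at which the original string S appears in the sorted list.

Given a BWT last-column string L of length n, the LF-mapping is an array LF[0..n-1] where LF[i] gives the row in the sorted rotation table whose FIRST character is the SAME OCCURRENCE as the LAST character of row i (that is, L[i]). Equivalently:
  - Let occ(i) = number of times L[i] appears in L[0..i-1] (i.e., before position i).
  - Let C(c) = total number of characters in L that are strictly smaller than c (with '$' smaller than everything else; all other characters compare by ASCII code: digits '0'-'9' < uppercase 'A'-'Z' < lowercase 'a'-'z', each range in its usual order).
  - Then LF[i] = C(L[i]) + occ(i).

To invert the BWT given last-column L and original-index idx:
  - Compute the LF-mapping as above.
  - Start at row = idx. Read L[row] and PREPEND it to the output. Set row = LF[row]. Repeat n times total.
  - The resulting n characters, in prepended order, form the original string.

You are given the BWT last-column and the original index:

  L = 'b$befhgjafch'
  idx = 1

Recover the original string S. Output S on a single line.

LF mapping: 2 0 3 5 6 9 8 11 1 7 4 10
Walk LF starting at row 1, prepending L[row]:
  step 1: row=1, L[1]='$', prepend. Next row=LF[1]=0
  step 2: row=0, L[0]='b', prepend. Next row=LF[0]=2
  step 3: row=2, L[2]='b', prepend. Next row=LF[2]=3
  step 4: row=3, L[3]='e', prepend. Next row=LF[3]=5
  step 5: row=5, L[5]='h', prepend. Next row=LF[5]=9
  step 6: row=9, L[9]='f', prepend. Next row=LF[9]=7
  step 7: row=7, L[7]='j', prepend. Next row=LF[7]=11
  step 8: row=11, L[11]='h', prepend. Next row=LF[11]=10
  step 9: row=10, L[10]='c', prepend. Next row=LF[10]=4
  step 10: row=4, L[4]='f', prepend. Next row=LF[4]=6
  step 11: row=6, L[6]='g', prepend. Next row=LF[6]=8
  step 12: row=8, L[8]='a', prepend. Next row=LF[8]=1
Reversed output: agfchjfhebb$

Answer: agfchjfhebb$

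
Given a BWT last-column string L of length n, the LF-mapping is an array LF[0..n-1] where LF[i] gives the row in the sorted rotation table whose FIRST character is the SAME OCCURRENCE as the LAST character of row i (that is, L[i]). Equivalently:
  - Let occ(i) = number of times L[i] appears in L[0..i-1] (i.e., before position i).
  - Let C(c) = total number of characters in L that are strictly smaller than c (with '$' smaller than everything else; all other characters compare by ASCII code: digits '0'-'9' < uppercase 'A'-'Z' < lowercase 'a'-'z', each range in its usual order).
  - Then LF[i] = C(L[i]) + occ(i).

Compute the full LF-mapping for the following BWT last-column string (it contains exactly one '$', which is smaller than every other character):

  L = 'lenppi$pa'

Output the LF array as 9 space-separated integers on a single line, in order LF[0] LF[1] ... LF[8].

Char counts: '$':1, 'a':1, 'e':1, 'i':1, 'l':1, 'n':1, 'p':3
C (first-col start): C('$')=0, C('a')=1, C('e')=2, C('i')=3, C('l')=4, C('n')=5, C('p')=6
L[0]='l': occ=0, LF[0]=C('l')+0=4+0=4
L[1]='e': occ=0, LF[1]=C('e')+0=2+0=2
L[2]='n': occ=0, LF[2]=C('n')+0=5+0=5
L[3]='p': occ=0, LF[3]=C('p')+0=6+0=6
L[4]='p': occ=1, LF[4]=C('p')+1=6+1=7
L[5]='i': occ=0, LF[5]=C('i')+0=3+0=3
L[6]='$': occ=0, LF[6]=C('$')+0=0+0=0
L[7]='p': occ=2, LF[7]=C('p')+2=6+2=8
L[8]='a': occ=0, LF[8]=C('a')+0=1+0=1

Answer: 4 2 5 6 7 3 0 8 1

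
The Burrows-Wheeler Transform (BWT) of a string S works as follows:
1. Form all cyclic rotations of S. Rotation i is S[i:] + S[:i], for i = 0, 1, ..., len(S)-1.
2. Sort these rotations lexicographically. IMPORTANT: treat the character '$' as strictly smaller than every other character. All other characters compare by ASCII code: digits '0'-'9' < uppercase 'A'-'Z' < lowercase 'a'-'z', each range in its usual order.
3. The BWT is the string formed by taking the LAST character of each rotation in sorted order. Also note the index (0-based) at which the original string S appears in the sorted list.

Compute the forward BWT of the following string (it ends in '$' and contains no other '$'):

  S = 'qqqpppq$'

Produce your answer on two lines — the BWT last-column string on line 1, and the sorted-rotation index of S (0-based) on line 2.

All 8 rotations (rotation i = S[i:]+S[:i]):
  rot[0] = qqqpppq$
  rot[1] = qqpppq$q
  rot[2] = qpppq$qq
  rot[3] = pppq$qqq
  rot[4] = ppq$qqqp
  rot[5] = pq$qqqpp
  rot[6] = q$qqqppp
  rot[7] = $qqqpppq
Sorted (with $ < everything):
  sorted[0] = $qqqpppq  (last char: 'q')
  sorted[1] = pppq$qqq  (last char: 'q')
  sorted[2] = ppq$qqqp  (last char: 'p')
  sorted[3] = pq$qqqpp  (last char: 'p')
  sorted[4] = q$qqqppp  (last char: 'p')
  sorted[5] = qpppq$qq  (last char: 'q')
  sorted[6] = qqpppq$q  (last char: 'q')
  sorted[7] = qqqpppq$  (last char: '$')
Last column: qqpppqq$
Original string S is at sorted index 7

Answer: qqpppqq$
7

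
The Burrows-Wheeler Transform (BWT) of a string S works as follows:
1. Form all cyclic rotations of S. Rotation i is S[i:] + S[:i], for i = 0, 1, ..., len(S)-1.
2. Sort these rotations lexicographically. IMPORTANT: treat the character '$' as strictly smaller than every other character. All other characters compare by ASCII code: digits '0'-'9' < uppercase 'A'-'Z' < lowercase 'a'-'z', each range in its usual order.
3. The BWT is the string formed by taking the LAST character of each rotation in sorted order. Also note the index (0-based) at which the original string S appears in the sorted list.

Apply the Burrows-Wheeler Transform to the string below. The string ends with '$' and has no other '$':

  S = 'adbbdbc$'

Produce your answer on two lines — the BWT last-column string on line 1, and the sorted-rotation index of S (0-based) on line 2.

All 8 rotations (rotation i = S[i:]+S[:i]):
  rot[0] = adbbdbc$
  rot[1] = dbbdbc$a
  rot[2] = bbdbc$ad
  rot[3] = bdbc$adb
  rot[4] = dbc$adbb
  rot[5] = bc$adbbd
  rot[6] = c$adbbdb
  rot[7] = $adbbdbc
Sorted (with $ < everything):
  sorted[0] = $adbbdbc  (last char: 'c')
  sorted[1] = adbbdbc$  (last char: '$')
  sorted[2] = bbdbc$ad  (last char: 'd')
  sorted[3] = bc$adbbd  (last char: 'd')
  sorted[4] = bdbc$adb  (last char: 'b')
  sorted[5] = c$adbbdb  (last char: 'b')
  sorted[6] = dbbdbc$a  (last char: 'a')
  sorted[7] = dbc$adbb  (last char: 'b')
Last column: c$ddbbab
Original string S is at sorted index 1

Answer: c$ddbbab
1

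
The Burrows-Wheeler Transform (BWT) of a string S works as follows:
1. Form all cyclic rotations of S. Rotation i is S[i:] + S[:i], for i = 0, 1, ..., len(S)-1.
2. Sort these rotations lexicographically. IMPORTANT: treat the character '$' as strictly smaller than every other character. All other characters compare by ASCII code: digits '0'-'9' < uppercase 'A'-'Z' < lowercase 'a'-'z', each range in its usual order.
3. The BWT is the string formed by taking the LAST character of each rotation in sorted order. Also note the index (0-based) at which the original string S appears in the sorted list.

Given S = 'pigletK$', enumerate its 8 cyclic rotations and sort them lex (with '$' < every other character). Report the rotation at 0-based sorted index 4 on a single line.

Answer: igletK$p

Derivation:
All 8 rotations (rotation i = S[i:]+S[:i]):
  rot[0] = pigletK$
  rot[1] = igletK$p
  rot[2] = gletK$pi
  rot[3] = letK$pig
  rot[4] = etK$pigl
  rot[5] = tK$pigle
  rot[6] = K$piglet
  rot[7] = $pigletK
Sorted (with $ < everything):
  sorted[0] = $pigletK
  sorted[1] = K$piglet
  sorted[2] = etK$pigl
  sorted[3] = gletK$pi
  sorted[4] = igletK$p
  sorted[5] = letK$pig
  sorted[6] = pigletK$
  sorted[7] = tK$pigle
sorted[4] = igletK$p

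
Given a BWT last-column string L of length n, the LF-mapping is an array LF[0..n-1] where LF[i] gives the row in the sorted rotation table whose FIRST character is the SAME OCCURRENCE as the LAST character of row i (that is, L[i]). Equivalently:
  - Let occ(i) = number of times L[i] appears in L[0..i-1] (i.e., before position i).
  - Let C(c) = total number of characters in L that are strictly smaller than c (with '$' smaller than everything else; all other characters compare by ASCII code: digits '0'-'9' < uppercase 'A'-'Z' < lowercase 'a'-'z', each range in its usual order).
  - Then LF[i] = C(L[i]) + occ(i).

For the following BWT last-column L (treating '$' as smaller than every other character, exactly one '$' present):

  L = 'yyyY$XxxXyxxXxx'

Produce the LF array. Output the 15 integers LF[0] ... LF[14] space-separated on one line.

Answer: 11 12 13 4 0 1 5 6 2 14 7 8 3 9 10

Derivation:
Char counts: '$':1, 'X':3, 'Y':1, 'x':6, 'y':4
C (first-col start): C('$')=0, C('X')=1, C('Y')=4, C('x')=5, C('y')=11
L[0]='y': occ=0, LF[0]=C('y')+0=11+0=11
L[1]='y': occ=1, LF[1]=C('y')+1=11+1=12
L[2]='y': occ=2, LF[2]=C('y')+2=11+2=13
L[3]='Y': occ=0, LF[3]=C('Y')+0=4+0=4
L[4]='$': occ=0, LF[4]=C('$')+0=0+0=0
L[5]='X': occ=0, LF[5]=C('X')+0=1+0=1
L[6]='x': occ=0, LF[6]=C('x')+0=5+0=5
L[7]='x': occ=1, LF[7]=C('x')+1=5+1=6
L[8]='X': occ=1, LF[8]=C('X')+1=1+1=2
L[9]='y': occ=3, LF[9]=C('y')+3=11+3=14
L[10]='x': occ=2, LF[10]=C('x')+2=5+2=7
L[11]='x': occ=3, LF[11]=C('x')+3=5+3=8
L[12]='X': occ=2, LF[12]=C('X')+2=1+2=3
L[13]='x': occ=4, LF[13]=C('x')+4=5+4=9
L[14]='x': occ=5, LF[14]=C('x')+5=5+5=10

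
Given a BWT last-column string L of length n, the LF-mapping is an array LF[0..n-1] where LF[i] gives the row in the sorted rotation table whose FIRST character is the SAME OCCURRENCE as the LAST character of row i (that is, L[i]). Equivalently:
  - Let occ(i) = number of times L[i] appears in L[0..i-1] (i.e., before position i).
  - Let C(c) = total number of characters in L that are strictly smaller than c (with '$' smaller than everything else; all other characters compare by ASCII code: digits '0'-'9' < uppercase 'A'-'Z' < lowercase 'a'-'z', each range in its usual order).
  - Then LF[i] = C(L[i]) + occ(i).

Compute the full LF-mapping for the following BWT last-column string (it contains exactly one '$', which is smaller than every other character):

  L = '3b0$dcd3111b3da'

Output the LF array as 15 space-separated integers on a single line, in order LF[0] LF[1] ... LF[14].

Char counts: '$':1, '0':1, '1':3, '3':3, 'a':1, 'b':2, 'c':1, 'd':3
C (first-col start): C('$')=0, C('0')=1, C('1')=2, C('3')=5, C('a')=8, C('b')=9, C('c')=11, C('d')=12
L[0]='3': occ=0, LF[0]=C('3')+0=5+0=5
L[1]='b': occ=0, LF[1]=C('b')+0=9+0=9
L[2]='0': occ=0, LF[2]=C('0')+0=1+0=1
L[3]='$': occ=0, LF[3]=C('$')+0=0+0=0
L[4]='d': occ=0, LF[4]=C('d')+0=12+0=12
L[5]='c': occ=0, LF[5]=C('c')+0=11+0=11
L[6]='d': occ=1, LF[6]=C('d')+1=12+1=13
L[7]='3': occ=1, LF[7]=C('3')+1=5+1=6
L[8]='1': occ=0, LF[8]=C('1')+0=2+0=2
L[9]='1': occ=1, LF[9]=C('1')+1=2+1=3
L[10]='1': occ=2, LF[10]=C('1')+2=2+2=4
L[11]='b': occ=1, LF[11]=C('b')+1=9+1=10
L[12]='3': occ=2, LF[12]=C('3')+2=5+2=7
L[13]='d': occ=2, LF[13]=C('d')+2=12+2=14
L[14]='a': occ=0, LF[14]=C('a')+0=8+0=8

Answer: 5 9 1 0 12 11 13 6 2 3 4 10 7 14 8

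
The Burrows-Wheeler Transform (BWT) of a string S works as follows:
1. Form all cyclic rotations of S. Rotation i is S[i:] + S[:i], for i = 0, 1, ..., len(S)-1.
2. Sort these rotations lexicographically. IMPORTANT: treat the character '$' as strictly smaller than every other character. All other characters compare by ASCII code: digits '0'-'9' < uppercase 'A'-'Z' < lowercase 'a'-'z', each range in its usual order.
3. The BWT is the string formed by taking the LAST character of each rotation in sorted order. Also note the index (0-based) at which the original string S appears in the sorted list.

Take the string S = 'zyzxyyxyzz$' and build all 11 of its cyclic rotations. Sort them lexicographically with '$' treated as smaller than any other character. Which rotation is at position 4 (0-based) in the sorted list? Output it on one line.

All 11 rotations (rotation i = S[i:]+S[:i]):
  rot[0] = zyzxyyxyzz$
  rot[1] = yzxyyxyzz$z
  rot[2] = zxyyxyzz$zy
  rot[3] = xyyxyzz$zyz
  rot[4] = yyxyzz$zyzx
  rot[5] = yxyzz$zyzxy
  rot[6] = xyzz$zyzxyy
  rot[7] = yzz$zyzxyyx
  rot[8] = zz$zyzxyyxy
  rot[9] = z$zyzxyyxyz
  rot[10] = $zyzxyyxyzz
Sorted (with $ < everything):
  sorted[0] = $zyzxyyxyzz
  sorted[1] = xyyxyzz$zyz
  sorted[2] = xyzz$zyzxyy
  sorted[3] = yxyzz$zyzxy
  sorted[4] = yyxyzz$zyzx
  sorted[5] = yzxyyxyzz$z
  sorted[6] = yzz$zyzxyyx
  sorted[7] = z$zyzxyyxyz
  sorted[8] = zxyyxyzz$zy
  sorted[9] = zyzxyyxyzz$
  sorted[10] = zz$zyzxyyxy
sorted[4] = yyxyzz$zyzx

Answer: yyxyzz$zyzx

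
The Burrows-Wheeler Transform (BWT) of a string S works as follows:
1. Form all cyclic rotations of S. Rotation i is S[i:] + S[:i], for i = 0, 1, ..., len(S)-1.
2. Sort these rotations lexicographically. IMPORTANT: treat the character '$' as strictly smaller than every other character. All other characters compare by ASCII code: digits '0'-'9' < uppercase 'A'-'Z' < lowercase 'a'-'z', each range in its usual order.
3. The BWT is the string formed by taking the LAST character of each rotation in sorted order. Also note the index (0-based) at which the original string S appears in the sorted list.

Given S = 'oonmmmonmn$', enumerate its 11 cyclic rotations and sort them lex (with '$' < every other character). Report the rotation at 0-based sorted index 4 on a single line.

All 11 rotations (rotation i = S[i:]+S[:i]):
  rot[0] = oonmmmonmn$
  rot[1] = onmmmonmn$o
  rot[2] = nmmmonmn$oo
  rot[3] = mmmonmn$oon
  rot[4] = mmonmn$oonm
  rot[5] = monmn$oonmm
  rot[6] = onmn$oonmmm
  rot[7] = nmn$oonmmmo
  rot[8] = mn$oonmmmon
  rot[9] = n$oonmmmonm
  rot[10] = $oonmmmonmn
Sorted (with $ < everything):
  sorted[0] = $oonmmmonmn
  sorted[1] = mmmonmn$oon
  sorted[2] = mmonmn$oonm
  sorted[3] = mn$oonmmmon
  sorted[4] = monmn$oonmm
  sorted[5] = n$oonmmmonm
  sorted[6] = nmmmonmn$oo
  sorted[7] = nmn$oonmmmo
  sorted[8] = onmmmonmn$o
  sorted[9] = onmn$oonmmm
  sorted[10] = oonmmmonmn$
sorted[4] = monmn$oonmm

Answer: monmn$oonmm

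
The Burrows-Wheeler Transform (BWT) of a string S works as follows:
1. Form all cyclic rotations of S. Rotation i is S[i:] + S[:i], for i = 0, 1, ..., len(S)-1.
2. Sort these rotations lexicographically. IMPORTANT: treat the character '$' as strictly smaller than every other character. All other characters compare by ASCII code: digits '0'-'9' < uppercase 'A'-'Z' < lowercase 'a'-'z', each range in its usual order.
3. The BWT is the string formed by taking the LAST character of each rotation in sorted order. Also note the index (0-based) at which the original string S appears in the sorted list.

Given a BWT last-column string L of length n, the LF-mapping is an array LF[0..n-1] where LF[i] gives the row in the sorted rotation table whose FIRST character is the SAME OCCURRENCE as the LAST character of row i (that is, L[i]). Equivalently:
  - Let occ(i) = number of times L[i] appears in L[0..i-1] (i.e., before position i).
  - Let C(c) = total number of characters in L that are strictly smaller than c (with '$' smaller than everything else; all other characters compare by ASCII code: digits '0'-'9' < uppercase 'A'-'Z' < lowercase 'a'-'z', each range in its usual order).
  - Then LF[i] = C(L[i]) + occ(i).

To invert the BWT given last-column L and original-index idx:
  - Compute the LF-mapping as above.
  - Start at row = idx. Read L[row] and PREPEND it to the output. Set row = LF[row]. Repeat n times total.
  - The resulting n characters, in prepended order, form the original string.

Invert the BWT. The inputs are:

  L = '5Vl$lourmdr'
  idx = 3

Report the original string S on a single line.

LF mapping: 1 2 4 0 5 7 10 8 6 3 9
Walk LF starting at row 3, prepending L[row]:
  step 1: row=3, L[3]='$', prepend. Next row=LF[3]=0
  step 2: row=0, L[0]='5', prepend. Next row=LF[0]=1
  step 3: row=1, L[1]='V', prepend. Next row=LF[1]=2
  step 4: row=2, L[2]='l', prepend. Next row=LF[2]=4
  step 5: row=4, L[4]='l', prepend. Next row=LF[4]=5
  step 6: row=5, L[5]='o', prepend. Next row=LF[5]=7
  step 7: row=7, L[7]='r', prepend. Next row=LF[7]=8
  step 8: row=8, L[8]='m', prepend. Next row=LF[8]=6
  step 9: row=6, L[6]='u', prepend. Next row=LF[6]=10
  step 10: row=10, L[10]='r', prepend. Next row=LF[10]=9
  step 11: row=9, L[9]='d', prepend. Next row=LF[9]=3
Reversed output: drumrollV5$

Answer: drumrollV5$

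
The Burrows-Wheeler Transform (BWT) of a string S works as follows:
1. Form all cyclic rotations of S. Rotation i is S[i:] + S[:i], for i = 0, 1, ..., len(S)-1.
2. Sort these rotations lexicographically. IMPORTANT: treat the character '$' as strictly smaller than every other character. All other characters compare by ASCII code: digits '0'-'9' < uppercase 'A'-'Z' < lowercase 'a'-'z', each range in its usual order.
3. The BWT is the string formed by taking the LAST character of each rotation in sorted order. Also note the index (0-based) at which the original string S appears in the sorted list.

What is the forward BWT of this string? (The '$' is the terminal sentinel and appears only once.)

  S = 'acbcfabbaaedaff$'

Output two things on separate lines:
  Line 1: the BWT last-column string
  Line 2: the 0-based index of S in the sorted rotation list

Answer: fbf$adbacabeafca
3

Derivation:
All 16 rotations (rotation i = S[i:]+S[:i]):
  rot[0] = acbcfabbaaedaff$
  rot[1] = cbcfabbaaedaff$a
  rot[2] = bcfabbaaedaff$ac
  rot[3] = cfabbaaedaff$acb
  rot[4] = fabbaaedaff$acbc
  rot[5] = abbaaedaff$acbcf
  rot[6] = bbaaedaff$acbcfa
  rot[7] = baaedaff$acbcfab
  rot[8] = aaedaff$acbcfabb
  rot[9] = aedaff$acbcfabba
  rot[10] = edaff$acbcfabbaa
  rot[11] = daff$acbcfabbaae
  rot[12] = aff$acbcfabbaaed
  rot[13] = ff$acbcfabbaaeda
  rot[14] = f$acbcfabbaaedaf
  rot[15] = $acbcfabbaaedaff
Sorted (with $ < everything):
  sorted[0] = $acbcfabbaaedaff  (last char: 'f')
  sorted[1] = aaedaff$acbcfabb  (last char: 'b')
  sorted[2] = abbaaedaff$acbcf  (last char: 'f')
  sorted[3] = acbcfabbaaedaff$  (last char: '$')
  sorted[4] = aedaff$acbcfabba  (last char: 'a')
  sorted[5] = aff$acbcfabbaaed  (last char: 'd')
  sorted[6] = baaedaff$acbcfab  (last char: 'b')
  sorted[7] = bbaaedaff$acbcfa  (last char: 'a')
  sorted[8] = bcfabbaaedaff$ac  (last char: 'c')
  sorted[9] = cbcfabbaaedaff$a  (last char: 'a')
  sorted[10] = cfabbaaedaff$acb  (last char: 'b')
  sorted[11] = daff$acbcfabbaae  (last char: 'e')
  sorted[12] = edaff$acbcfabbaa  (last char: 'a')
  sorted[13] = f$acbcfabbaaedaf  (last char: 'f')
  sorted[14] = fabbaaedaff$acbc  (last char: 'c')
  sorted[15] = ff$acbcfabbaaeda  (last char: 'a')
Last column: fbf$adbacabeafca
Original string S is at sorted index 3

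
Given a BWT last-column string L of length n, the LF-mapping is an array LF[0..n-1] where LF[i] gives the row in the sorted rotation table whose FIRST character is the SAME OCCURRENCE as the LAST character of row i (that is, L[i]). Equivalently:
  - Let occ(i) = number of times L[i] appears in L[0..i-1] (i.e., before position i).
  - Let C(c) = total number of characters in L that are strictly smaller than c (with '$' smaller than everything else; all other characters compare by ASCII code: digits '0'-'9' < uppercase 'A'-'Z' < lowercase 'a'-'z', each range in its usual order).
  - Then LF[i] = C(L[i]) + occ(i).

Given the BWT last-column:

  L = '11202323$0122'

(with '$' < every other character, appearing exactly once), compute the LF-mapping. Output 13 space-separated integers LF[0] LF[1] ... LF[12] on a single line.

Char counts: '$':1, '0':2, '1':3, '2':5, '3':2
C (first-col start): C('$')=0, C('0')=1, C('1')=3, C('2')=6, C('3')=11
L[0]='1': occ=0, LF[0]=C('1')+0=3+0=3
L[1]='1': occ=1, LF[1]=C('1')+1=3+1=4
L[2]='2': occ=0, LF[2]=C('2')+0=6+0=6
L[3]='0': occ=0, LF[3]=C('0')+0=1+0=1
L[4]='2': occ=1, LF[4]=C('2')+1=6+1=7
L[5]='3': occ=0, LF[5]=C('3')+0=11+0=11
L[6]='2': occ=2, LF[6]=C('2')+2=6+2=8
L[7]='3': occ=1, LF[7]=C('3')+1=11+1=12
L[8]='$': occ=0, LF[8]=C('$')+0=0+0=0
L[9]='0': occ=1, LF[9]=C('0')+1=1+1=2
L[10]='1': occ=2, LF[10]=C('1')+2=3+2=5
L[11]='2': occ=3, LF[11]=C('2')+3=6+3=9
L[12]='2': occ=4, LF[12]=C('2')+4=6+4=10

Answer: 3 4 6 1 7 11 8 12 0 2 5 9 10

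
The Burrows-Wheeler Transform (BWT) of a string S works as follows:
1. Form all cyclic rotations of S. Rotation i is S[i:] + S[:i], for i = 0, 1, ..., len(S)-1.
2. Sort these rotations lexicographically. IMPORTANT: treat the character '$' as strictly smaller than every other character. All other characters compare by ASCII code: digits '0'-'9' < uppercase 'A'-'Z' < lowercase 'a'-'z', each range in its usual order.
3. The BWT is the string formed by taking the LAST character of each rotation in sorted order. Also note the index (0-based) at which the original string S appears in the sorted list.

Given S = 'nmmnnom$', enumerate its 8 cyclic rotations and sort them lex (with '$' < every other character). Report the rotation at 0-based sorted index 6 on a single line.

Answer: nom$nmmn

Derivation:
All 8 rotations (rotation i = S[i:]+S[:i]):
  rot[0] = nmmnnom$
  rot[1] = mmnnom$n
  rot[2] = mnnom$nm
  rot[3] = nnom$nmm
  rot[4] = nom$nmmn
  rot[5] = om$nmmnn
  rot[6] = m$nmmnno
  rot[7] = $nmmnnom
Sorted (with $ < everything):
  sorted[0] = $nmmnnom
  sorted[1] = m$nmmnno
  sorted[2] = mmnnom$n
  sorted[3] = mnnom$nm
  sorted[4] = nmmnnom$
  sorted[5] = nnom$nmm
  sorted[6] = nom$nmmn
  sorted[7] = om$nmmnn
sorted[6] = nom$nmmn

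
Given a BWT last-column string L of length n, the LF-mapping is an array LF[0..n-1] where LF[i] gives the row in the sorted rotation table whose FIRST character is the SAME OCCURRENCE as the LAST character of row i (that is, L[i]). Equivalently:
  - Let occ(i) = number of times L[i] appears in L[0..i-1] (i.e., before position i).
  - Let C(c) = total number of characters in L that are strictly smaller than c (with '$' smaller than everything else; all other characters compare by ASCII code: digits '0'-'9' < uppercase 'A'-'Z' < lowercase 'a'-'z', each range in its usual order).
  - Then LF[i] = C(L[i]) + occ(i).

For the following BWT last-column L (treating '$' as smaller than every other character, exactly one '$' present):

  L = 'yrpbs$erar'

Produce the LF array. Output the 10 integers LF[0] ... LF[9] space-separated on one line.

Char counts: '$':1, 'a':1, 'b':1, 'e':1, 'p':1, 'r':3, 's':1, 'y':1
C (first-col start): C('$')=0, C('a')=1, C('b')=2, C('e')=3, C('p')=4, C('r')=5, C('s')=8, C('y')=9
L[0]='y': occ=0, LF[0]=C('y')+0=9+0=9
L[1]='r': occ=0, LF[1]=C('r')+0=5+0=5
L[2]='p': occ=0, LF[2]=C('p')+0=4+0=4
L[3]='b': occ=0, LF[3]=C('b')+0=2+0=2
L[4]='s': occ=0, LF[4]=C('s')+0=8+0=8
L[5]='$': occ=0, LF[5]=C('$')+0=0+0=0
L[6]='e': occ=0, LF[6]=C('e')+0=3+0=3
L[7]='r': occ=1, LF[7]=C('r')+1=5+1=6
L[8]='a': occ=0, LF[8]=C('a')+0=1+0=1
L[9]='r': occ=2, LF[9]=C('r')+2=5+2=7

Answer: 9 5 4 2 8 0 3 6 1 7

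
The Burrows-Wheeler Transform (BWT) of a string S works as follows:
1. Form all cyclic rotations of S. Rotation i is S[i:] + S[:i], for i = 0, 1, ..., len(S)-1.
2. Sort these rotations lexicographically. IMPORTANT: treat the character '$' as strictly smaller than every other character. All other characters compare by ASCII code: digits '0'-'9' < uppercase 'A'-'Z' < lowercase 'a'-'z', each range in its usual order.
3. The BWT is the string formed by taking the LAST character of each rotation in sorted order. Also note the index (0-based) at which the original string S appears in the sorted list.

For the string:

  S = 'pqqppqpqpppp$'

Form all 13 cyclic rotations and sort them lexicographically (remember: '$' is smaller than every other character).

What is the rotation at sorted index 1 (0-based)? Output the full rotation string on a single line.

All 13 rotations (rotation i = S[i:]+S[:i]):
  rot[0] = pqqppqpqpppp$
  rot[1] = qqppqpqpppp$p
  rot[2] = qppqpqpppp$pq
  rot[3] = ppqpqpppp$pqq
  rot[4] = pqpqpppp$pqqp
  rot[5] = qpqpppp$pqqpp
  rot[6] = pqpppp$pqqppq
  rot[7] = qpppp$pqqppqp
  rot[8] = pppp$pqqppqpq
  rot[9] = ppp$pqqppqpqp
  rot[10] = pp$pqqppqpqpp
  rot[11] = p$pqqppqpqppp
  rot[12] = $pqqppqpqpppp
Sorted (with $ < everything):
  sorted[0] = $pqqppqpqpppp
  sorted[1] = p$pqqppqpqppp
  sorted[2] = pp$pqqppqpqpp
  sorted[3] = ppp$pqqppqpqp
  sorted[4] = pppp$pqqppqpq
  sorted[5] = ppqpqpppp$pqq
  sorted[6] = pqpppp$pqqppq
  sorted[7] = pqpqpppp$pqqp
  sorted[8] = pqqppqpqpppp$
  sorted[9] = qpppp$pqqppqp
  sorted[10] = qppqpqpppp$pq
  sorted[11] = qpqpppp$pqqpp
  sorted[12] = qqppqpqpppp$p
sorted[1] = p$pqqppqpqppp

Answer: p$pqqppqpqppp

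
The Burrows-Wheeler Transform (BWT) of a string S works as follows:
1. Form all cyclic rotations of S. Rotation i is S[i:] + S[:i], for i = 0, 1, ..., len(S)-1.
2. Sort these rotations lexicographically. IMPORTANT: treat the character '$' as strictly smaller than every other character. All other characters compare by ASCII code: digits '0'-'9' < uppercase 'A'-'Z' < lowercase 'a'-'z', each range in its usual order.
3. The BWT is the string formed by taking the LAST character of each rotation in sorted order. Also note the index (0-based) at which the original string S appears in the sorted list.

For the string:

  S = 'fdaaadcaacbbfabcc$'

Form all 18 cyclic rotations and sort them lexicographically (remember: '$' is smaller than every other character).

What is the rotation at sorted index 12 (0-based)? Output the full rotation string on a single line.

All 18 rotations (rotation i = S[i:]+S[:i]):
  rot[0] = fdaaadcaacbbfabcc$
  rot[1] = daaadcaacbbfabcc$f
  rot[2] = aaadcaacbbfabcc$fd
  rot[3] = aadcaacbbfabcc$fda
  rot[4] = adcaacbbfabcc$fdaa
  rot[5] = dcaacbbfabcc$fdaaa
  rot[6] = caacbbfabcc$fdaaad
  rot[7] = aacbbfabcc$fdaaadc
  rot[8] = acbbfabcc$fdaaadca
  rot[9] = cbbfabcc$fdaaadcaa
  rot[10] = bbfabcc$fdaaadcaac
  rot[11] = bfabcc$fdaaadcaacb
  rot[12] = fabcc$fdaaadcaacbb
  rot[13] = abcc$fdaaadcaacbbf
  rot[14] = bcc$fdaaadcaacbbfa
  rot[15] = cc$fdaaadcaacbbfab
  rot[16] = c$fdaaadcaacbbfabc
  rot[17] = $fdaaadcaacbbfabcc
Sorted (with $ < everything):
  sorted[0] = $fdaaadcaacbbfabcc
  sorted[1] = aaadcaacbbfabcc$fd
  sorted[2] = aacbbfabcc$fdaaadc
  sorted[3] = aadcaacbbfabcc$fda
  sorted[4] = abcc$fdaaadcaacbbf
  sorted[5] = acbbfabcc$fdaaadca
  sorted[6] = adcaacbbfabcc$fdaa
  sorted[7] = bbfabcc$fdaaadcaac
  sorted[8] = bcc$fdaaadcaacbbfa
  sorted[9] = bfabcc$fdaaadcaacb
  sorted[10] = c$fdaaadcaacbbfabc
  sorted[11] = caacbbfabcc$fdaaad
  sorted[12] = cbbfabcc$fdaaadcaa
  sorted[13] = cc$fdaaadcaacbbfab
  sorted[14] = daaadcaacbbfabcc$f
  sorted[15] = dcaacbbfabcc$fdaaa
  sorted[16] = fabcc$fdaaadcaacbb
  sorted[17] = fdaaadcaacbbfabcc$
sorted[12] = cbbfabcc$fdaaadcaa

Answer: cbbfabcc$fdaaadcaa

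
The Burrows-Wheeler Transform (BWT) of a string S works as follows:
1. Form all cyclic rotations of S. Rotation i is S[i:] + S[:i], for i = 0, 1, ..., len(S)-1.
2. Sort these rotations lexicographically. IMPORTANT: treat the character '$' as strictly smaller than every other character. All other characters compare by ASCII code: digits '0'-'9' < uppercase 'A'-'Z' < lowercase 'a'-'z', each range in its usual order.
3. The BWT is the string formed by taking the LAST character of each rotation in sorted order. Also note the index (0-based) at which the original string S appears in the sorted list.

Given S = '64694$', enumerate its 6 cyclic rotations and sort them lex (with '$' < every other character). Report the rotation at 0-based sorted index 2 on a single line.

Answer: 4694$6

Derivation:
All 6 rotations (rotation i = S[i:]+S[:i]):
  rot[0] = 64694$
  rot[1] = 4694$6
  rot[2] = 694$64
  rot[3] = 94$646
  rot[4] = 4$6469
  rot[5] = $64694
Sorted (with $ < everything):
  sorted[0] = $64694
  sorted[1] = 4$6469
  sorted[2] = 4694$6
  sorted[3] = 64694$
  sorted[4] = 694$64
  sorted[5] = 94$646
sorted[2] = 4694$6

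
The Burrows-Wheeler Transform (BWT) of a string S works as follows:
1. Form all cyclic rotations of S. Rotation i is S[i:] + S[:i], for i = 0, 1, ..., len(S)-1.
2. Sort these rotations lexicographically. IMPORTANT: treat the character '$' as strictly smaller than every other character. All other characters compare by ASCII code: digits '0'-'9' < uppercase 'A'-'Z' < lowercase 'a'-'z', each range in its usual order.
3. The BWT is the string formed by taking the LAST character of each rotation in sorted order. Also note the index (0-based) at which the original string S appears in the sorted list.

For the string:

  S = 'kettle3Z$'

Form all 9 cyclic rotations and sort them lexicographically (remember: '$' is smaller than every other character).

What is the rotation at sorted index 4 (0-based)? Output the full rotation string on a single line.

Answer: ettle3Z$k

Derivation:
All 9 rotations (rotation i = S[i:]+S[:i]):
  rot[0] = kettle3Z$
  rot[1] = ettle3Z$k
  rot[2] = ttle3Z$ke
  rot[3] = tle3Z$ket
  rot[4] = le3Z$kett
  rot[5] = e3Z$kettl
  rot[6] = 3Z$kettle
  rot[7] = Z$kettle3
  rot[8] = $kettle3Z
Sorted (with $ < everything):
  sorted[0] = $kettle3Z
  sorted[1] = 3Z$kettle
  sorted[2] = Z$kettle3
  sorted[3] = e3Z$kettl
  sorted[4] = ettle3Z$k
  sorted[5] = kettle3Z$
  sorted[6] = le3Z$kett
  sorted[7] = tle3Z$ket
  sorted[8] = ttle3Z$ke
sorted[4] = ettle3Z$k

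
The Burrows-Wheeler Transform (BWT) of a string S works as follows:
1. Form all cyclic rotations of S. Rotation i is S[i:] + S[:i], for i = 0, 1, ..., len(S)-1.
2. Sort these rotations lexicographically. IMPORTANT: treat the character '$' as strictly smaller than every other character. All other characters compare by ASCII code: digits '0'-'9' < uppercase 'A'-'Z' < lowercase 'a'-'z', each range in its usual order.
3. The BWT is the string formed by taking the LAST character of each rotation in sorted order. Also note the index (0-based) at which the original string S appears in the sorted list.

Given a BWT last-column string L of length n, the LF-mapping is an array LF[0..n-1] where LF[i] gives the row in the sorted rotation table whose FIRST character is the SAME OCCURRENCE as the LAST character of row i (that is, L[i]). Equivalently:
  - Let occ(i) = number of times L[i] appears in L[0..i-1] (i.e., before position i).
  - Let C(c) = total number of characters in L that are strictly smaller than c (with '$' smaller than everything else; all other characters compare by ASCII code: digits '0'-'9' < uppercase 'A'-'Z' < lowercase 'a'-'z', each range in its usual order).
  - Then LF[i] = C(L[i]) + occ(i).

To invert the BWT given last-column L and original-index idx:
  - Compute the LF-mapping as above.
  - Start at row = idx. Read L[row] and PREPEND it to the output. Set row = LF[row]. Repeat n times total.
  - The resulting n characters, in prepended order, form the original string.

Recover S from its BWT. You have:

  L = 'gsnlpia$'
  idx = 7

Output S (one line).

Answer: sapling$

Derivation:
LF mapping: 2 7 5 4 6 3 1 0
Walk LF starting at row 7, prepending L[row]:
  step 1: row=7, L[7]='$', prepend. Next row=LF[7]=0
  step 2: row=0, L[0]='g', prepend. Next row=LF[0]=2
  step 3: row=2, L[2]='n', prepend. Next row=LF[2]=5
  step 4: row=5, L[5]='i', prepend. Next row=LF[5]=3
  step 5: row=3, L[3]='l', prepend. Next row=LF[3]=4
  step 6: row=4, L[4]='p', prepend. Next row=LF[4]=6
  step 7: row=6, L[6]='a', prepend. Next row=LF[6]=1
  step 8: row=1, L[1]='s', prepend. Next row=LF[1]=7
Reversed output: sapling$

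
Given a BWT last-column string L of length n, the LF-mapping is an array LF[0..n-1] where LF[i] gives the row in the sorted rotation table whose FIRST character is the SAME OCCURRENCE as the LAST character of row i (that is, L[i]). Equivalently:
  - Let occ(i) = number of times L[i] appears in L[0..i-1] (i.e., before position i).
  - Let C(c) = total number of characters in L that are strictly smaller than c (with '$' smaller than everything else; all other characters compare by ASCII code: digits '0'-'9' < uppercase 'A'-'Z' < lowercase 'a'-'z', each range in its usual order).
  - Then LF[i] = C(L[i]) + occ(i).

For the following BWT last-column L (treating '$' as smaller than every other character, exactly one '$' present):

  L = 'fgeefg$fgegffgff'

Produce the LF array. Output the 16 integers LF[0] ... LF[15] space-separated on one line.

Answer: 4 11 1 2 5 12 0 6 13 3 14 7 8 15 9 10

Derivation:
Char counts: '$':1, 'e':3, 'f':7, 'g':5
C (first-col start): C('$')=0, C('e')=1, C('f')=4, C('g')=11
L[0]='f': occ=0, LF[0]=C('f')+0=4+0=4
L[1]='g': occ=0, LF[1]=C('g')+0=11+0=11
L[2]='e': occ=0, LF[2]=C('e')+0=1+0=1
L[3]='e': occ=1, LF[3]=C('e')+1=1+1=2
L[4]='f': occ=1, LF[4]=C('f')+1=4+1=5
L[5]='g': occ=1, LF[5]=C('g')+1=11+1=12
L[6]='$': occ=0, LF[6]=C('$')+0=0+0=0
L[7]='f': occ=2, LF[7]=C('f')+2=4+2=6
L[8]='g': occ=2, LF[8]=C('g')+2=11+2=13
L[9]='e': occ=2, LF[9]=C('e')+2=1+2=3
L[10]='g': occ=3, LF[10]=C('g')+3=11+3=14
L[11]='f': occ=3, LF[11]=C('f')+3=4+3=7
L[12]='f': occ=4, LF[12]=C('f')+4=4+4=8
L[13]='g': occ=4, LF[13]=C('g')+4=11+4=15
L[14]='f': occ=5, LF[14]=C('f')+5=4+5=9
L[15]='f': occ=6, LF[15]=C('f')+6=4+6=10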